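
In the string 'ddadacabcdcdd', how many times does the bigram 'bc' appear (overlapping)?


Scanning 'ddadacabcdcdd' for bigram 'bc':
  Position 0: 'dd' -> no
  Position 1: 'da' -> no
  Position 2: 'ad' -> no
  Position 3: 'da' -> no
  Position 4: 'ac' -> no
  Position 5: 'ca' -> no
  Position 6: 'ab' -> no
  Position 7: 'bc' -> MATCH
  Position 8: 'cd' -> no
  Position 9: 'dc' -> no
  Position 10: 'cd' -> no
  Position 11: 'dd' -> no
Total matches: 1

1


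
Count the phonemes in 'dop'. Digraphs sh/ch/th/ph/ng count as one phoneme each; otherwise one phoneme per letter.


Parsing 'dop' greedily, digraphs first:
  'd' -> consonant phoneme (phonemes so far: 1)
  'o' -> vowel phoneme (phonemes so far: 2)
  'p' -> consonant phoneme (phonemes so far: 3)
Total phonemes: 3

3


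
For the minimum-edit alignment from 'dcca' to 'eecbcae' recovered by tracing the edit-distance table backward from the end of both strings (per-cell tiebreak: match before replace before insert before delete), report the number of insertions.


Edit distance = 4. Backtracking from cell (4, 7) with preference match > replace > insert > delete,
then listing the resulting alignment 'dcca' -> 'eecbcae' left to right:
  Step 1: insert 'e' [insertion #1]
  Step 2: replace d->e
  Step 3: keep 'c'
  Step 4: insert 'b' [insertion #2]
  Step 5: keep 'c'
  Step 6: keep 'a'
  Step 7: insert 'e' [insertion #3]
Total insertions: 3

3


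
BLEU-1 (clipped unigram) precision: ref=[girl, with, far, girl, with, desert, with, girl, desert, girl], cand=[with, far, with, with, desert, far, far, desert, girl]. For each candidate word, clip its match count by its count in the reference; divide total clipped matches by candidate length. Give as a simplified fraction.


Reference word counts: {'desert': 2, 'far': 1, 'girl': 4, 'with': 3}
Checking each candidate word (with clipping):
  'with' -> in reference (ref count 3, used 1/3) -> match (matches: 1)
  'far' -> in reference (ref count 1, used 1/1) -> match (matches: 2)
  'with' -> in reference (ref count 3, used 2/3) -> match (matches: 3)
  'with' -> in reference (ref count 3, used 3/3) -> match (matches: 4)
  'desert' -> in reference (ref count 2, used 1/2) -> match (matches: 5)
  'far' -> ref count 1 already used up (1/1) -> clipped, no match (matches: 5)
  'far' -> ref count 1 already used up (1/1) -> clipped, no match (matches: 5)
  'desert' -> in reference (ref count 2, used 2/2) -> match (matches: 6)
  'girl' -> in reference (ref count 4, used 1/4) -> match (matches: 7)
Clipped matches: 7, Candidate length: 9
Precision = 7/9

7/9


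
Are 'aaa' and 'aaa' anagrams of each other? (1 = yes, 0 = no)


Sort characters of 'aaa': 'aaa'
Sort characters of 'aaa': 'aaa'
Sorted forms match -> they ARE anagrams
Result: 1

1


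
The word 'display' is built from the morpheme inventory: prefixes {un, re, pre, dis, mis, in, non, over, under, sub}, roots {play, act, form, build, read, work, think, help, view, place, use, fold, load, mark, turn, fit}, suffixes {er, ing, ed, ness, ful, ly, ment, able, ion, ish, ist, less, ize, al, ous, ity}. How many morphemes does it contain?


Segmenting 'display' against the inventory:
  'dis' -> prefix (morpheme 1)
  'play' -> root (morpheme 2)
Total morphemes: 2

2


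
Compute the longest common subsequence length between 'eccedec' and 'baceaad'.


DP table for LCS of 'eccedec' and 'baceaad':
       b  a  c  e  a  a  d
    0  0  0  0  0  0  0  0
  e 0  0  0  0  1  1  1  1
  c 0  0  0  1  1  1  1  1
  c 0  0  0  1  1  1  1  1
  e 0  0  0  1  2  2  2  2
  d 0  0  0  1  2  2  2  3
  e 0  0  0  1  2  2  2  3
  c 0  0  0  1  2  2  2  3
LCS: 'ced'
LCS length = 3

3


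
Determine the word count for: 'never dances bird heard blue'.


Counting words by splitting on spaces:
  Word 1: 'never'
  Word 2: 'dances'
  Word 3: 'bird'
  Word 4: 'heard'
  Word 5: 'blue'
Total words: 5

5


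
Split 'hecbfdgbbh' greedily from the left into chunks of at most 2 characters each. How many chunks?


'hecbfdgbbh' has 10 characters.
Chunking with max size 2:
  Chunk 1: 'he' (positions 0-1)
  Chunk 2: 'cb' (positions 2-3)
  Chunk 3: 'fd' (positions 4-5)
  Chunk 4: 'gb' (positions 6-7)
  Chunk 5: 'bh' (positions 8-9)
Total chunks: ceil(10 / 2) = 5

5


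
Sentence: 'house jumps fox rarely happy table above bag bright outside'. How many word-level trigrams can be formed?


Word trigrams from [10] words:
  Trigram 1: (house jumps fox)
  Trigram 2: (jumps fox rarely)
  Trigram 3: (fox rarely happy)
  Trigram 4: (rarely happy table)
  Trigram 5: (happy table above)
  Trigram 6: (table above bag)
  Trigram 7: (above bag bright)
  Trigram 8: (bag bright outside)
Total word trigrams: 10 - 2 = 8

8


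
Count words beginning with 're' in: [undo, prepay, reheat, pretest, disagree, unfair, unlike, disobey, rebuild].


Checking each word for prefix 're':
  'undo' -> no (count: 0)
  'prepay' -> no (count: 0)
  'reheat' -> YES, starts with 're' (count: 1)
  'pretest' -> no (count: 1)
  'disagree' -> no (count: 1)
  'unfair' -> no (count: 1)
  'unlike' -> no (count: 1)
  'disobey' -> no (count: 1)
  'rebuild' -> YES, starts with 're' (count: 2)
Total with prefix 're': 2

2


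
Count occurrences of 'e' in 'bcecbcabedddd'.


Scanning 'bcecbcabedddd' for 'e':
  Position 2: 'e' -> MATCH (count: 1)
  Position 8: 'e' -> MATCH (count: 2)
Total occurrences of 'e': 2

2


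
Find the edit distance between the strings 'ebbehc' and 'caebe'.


Building DP table for s1='ebbehc' (len 6) and s2='caebe' (len 5):
       c  a  e  b  e
    0  1  2  3  4  5
  e 1  1  2  2  3  4
  b 2  2  2  3  2  3
  b 3  3  3  3  3  3
  e 4  4  4  3  4  3
  h 5  5  5  4  4  4
  c 6  5  6  5  5  5
Edit distance = dp[6][5] = 5

5


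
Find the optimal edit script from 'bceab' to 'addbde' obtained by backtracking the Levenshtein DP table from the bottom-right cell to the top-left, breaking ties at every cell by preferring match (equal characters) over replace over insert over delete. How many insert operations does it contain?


Edit distance = 6. Backtracking from cell (5, 6) with preference match > replace > insert > delete,
then listing the resulting alignment 'bceab' -> 'addbde' left to right:
  Step 1: insert 'a' [insertion #1]
  Step 2: replace b->d
  Step 3: replace c->d
  Step 4: replace e->b
  Step 5: replace a->d
  Step 6: replace b->e
Total insertions: 1

1


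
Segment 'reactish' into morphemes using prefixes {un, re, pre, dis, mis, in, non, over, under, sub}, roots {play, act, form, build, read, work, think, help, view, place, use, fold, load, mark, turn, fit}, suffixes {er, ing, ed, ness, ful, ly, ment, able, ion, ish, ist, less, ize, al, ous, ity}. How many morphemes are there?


Segmenting 'reactish' against the inventory:
  're' -> prefix (morpheme 1)
  'act' -> root (morpheme 2)
  'ish' -> suffix (morpheme 3)
Total morphemes: 3

3


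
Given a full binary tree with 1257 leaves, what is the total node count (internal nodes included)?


Leaf nodes (terminals): 1257
Internal nodes = n - 1 = 1257 - 1 = 1256
Total = leaves + internal = 1257 + 1256 = 2513

2513


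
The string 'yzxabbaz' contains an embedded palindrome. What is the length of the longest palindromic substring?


Scanning 'yzxabbaz' for palindromic substrings.
Substring at positions 3-6: 'abba'.
Check: reverse('abba') = 'abba' -> palindrome confirmed.
Neighbouring characters ('x' / 'z') break symmetry, so it cannot extend further.
No longer palindromic substring exists; longest length = 4

4


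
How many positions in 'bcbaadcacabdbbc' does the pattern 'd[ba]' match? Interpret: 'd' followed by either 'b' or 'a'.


Pattern: d[ba] means 'd' followed by either 'b' or 'a'.
Scanning 'bcbaadcacabdbbc' position-by-position:
  Pos 0: window 'bc' -> no
  Pos 1: window 'cb' -> no
  Pos 2: window 'ba' -> no
  Pos 3: window 'aa' -> no
  Pos 4: window 'ad' -> no
  Pos 5: window 'dc' -> no
  Pos 6: window 'ca' -> no
  Pos 7: window 'ac' -> no
  Pos 8: window 'ca' -> no
  Pos 9: window 'ab' -> no
  Pos 10: window 'bd' -> no
  Pos 11: window 'db' -> MATCH
  Pos 12: window 'bb' -> no
  Pos 13: window 'bc' -> no
  Pos 14: window 'c' -> no
Total matches: 1

1


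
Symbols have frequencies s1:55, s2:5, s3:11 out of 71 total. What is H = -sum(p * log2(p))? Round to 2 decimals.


Computing entropy H = -sum(p_i * log2(p_i)):
  s1: p = 55/71 = 0.7746, -p*log2(p) = 0.2854
  s2: p = 5/71 = 0.0704, -p*log2(p) = 0.2696
  s3: p = 11/71 = 0.1549, -p*log2(p) = 0.4168
H = sum of terms = 0.9718
Rounded to 2 decimals: 0.97

0.97


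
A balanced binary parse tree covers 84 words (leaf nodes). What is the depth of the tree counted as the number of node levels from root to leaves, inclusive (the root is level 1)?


In a balanced binary tree with n leaves the deepest leaf is ceil(log2(n)) edges below the root,
so counting node levels inclusive of root and leaves gives ceil(log2(n)) + 1 levels.
log2(84) = 6.3923
ceil(6.3923) = 7
levels = 7 + 1 = 8

8


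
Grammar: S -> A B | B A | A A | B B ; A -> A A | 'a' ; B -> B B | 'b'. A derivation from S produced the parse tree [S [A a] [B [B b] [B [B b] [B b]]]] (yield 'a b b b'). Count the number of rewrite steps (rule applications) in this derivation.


Every bracketed nonterminal node [X ...] in the tree is produced by exactly one rule application.
Reading the tree off as a leftmost derivation:
  Step 1: S  =>  A B   (applied S -> A B)
  Step 2: A B  =>  a B   (applied A -> a)
  Step 3: a B  =>  a B B   (applied B -> B B)
  Step 4: a B B  =>  a b B   (applied B -> b)
  Step 5: a b B  =>  a b B B   (applied B -> B B)
  Step 6: a b B B  =>  a b b B   (applied B -> b)
  Step 7: a b b B  =>  a b b b   (applied B -> b)
Final yield: a b b b
Total rewrite steps: 7

7


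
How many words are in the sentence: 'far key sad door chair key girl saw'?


Counting words by splitting on spaces:
  Word 1: 'far'
  Word 2: 'key'
  Word 3: 'sad'
  Word 4: 'door'
  Word 5: 'chair'
  Word 6: 'key'
  Word 7: 'girl'
  Word 8: 'saw'
Total words: 8

8


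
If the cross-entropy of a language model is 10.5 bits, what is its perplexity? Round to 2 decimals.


Perplexity formula: PP = 2^H
H = 10.5
PP = 2^10.5
Decompose: 2^10.5 = 2^10 * 2^0.5 = 2^10 * sqrt(2)
2^10 = 1024, sqrt(2) ~ 1.4142136
PP ~ 1024 * 1.4142136 = 1448.1547264
Rounded to 2 decimals: 1448.15

1448.15


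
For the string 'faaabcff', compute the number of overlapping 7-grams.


String 'faaabcff' has length L = 8.
Number of overlapping n-grams = L - n + 1
Substituting: 8 - 7 + 1 = 2

2


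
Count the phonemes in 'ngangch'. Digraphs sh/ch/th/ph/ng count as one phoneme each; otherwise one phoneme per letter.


Parsing 'ngangch' greedily, digraphs first:
  'ng' -> digraph (1 consonant phoneme) (phonemes so far: 1)
  'a' -> vowel phoneme (phonemes so far: 2)
  'ng' -> digraph (1 consonant phoneme) (phonemes so far: 3)
  'ch' -> digraph (1 consonant phoneme) (phonemes so far: 4)
Total phonemes: 4

4


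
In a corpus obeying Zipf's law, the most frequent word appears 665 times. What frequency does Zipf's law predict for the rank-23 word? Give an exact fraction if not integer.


Zipf's law: freq(rank) = f1 / rank
f1 = 665, rank = 23
freq = 665 / 23
GCD(665, 23) = 1
Simplified: 665/23

665/23


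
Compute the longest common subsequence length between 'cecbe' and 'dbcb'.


DP table for LCS of 'cecbe' and 'dbcb':
       d  b  c  b
    0  0  0  0  0
  c 0  0  0  1  1
  e 0  0  0  1  1
  c 0  0  0  1  1
  b 0  0  1  1  2
  e 0  0  1  1  2
LCS: 'cb'
LCS length = 2

2


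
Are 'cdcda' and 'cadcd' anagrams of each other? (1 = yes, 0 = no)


Sort characters of 'cdcda': 'accdd'
Sort characters of 'cadcd': 'accdd'
Sorted forms match -> they ARE anagrams
Result: 1

1


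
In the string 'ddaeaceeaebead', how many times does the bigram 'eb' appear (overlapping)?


Scanning 'ddaeaceeaebead' for bigram 'eb':
  Position 0: 'dd' -> no
  Position 1: 'da' -> no
  Position 2: 'ae' -> no
  Position 3: 'ea' -> no
  Position 4: 'ac' -> no
  Position 5: 'ce' -> no
  Position 6: 'ee' -> no
  Position 7: 'ea' -> no
  Position 8: 'ae' -> no
  Position 9: 'eb' -> MATCH
  Position 10: 'be' -> no
  Position 11: 'ea' -> no
  Position 12: 'ad' -> no
Total matches: 1

1


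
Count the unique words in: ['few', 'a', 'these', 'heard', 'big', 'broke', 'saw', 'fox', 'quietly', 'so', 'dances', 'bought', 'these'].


Listing all tokens and tracking unique types:
  Token 1: 'few' -> NEW (unique so far: 1)
  Token 2: 'a' -> NEW (unique so far: 2)
  Token 3: 'these' -> NEW (unique so far: 3)
  Token 4: 'heard' -> NEW (unique so far: 4)
  Token 5: 'big' -> NEW (unique so far: 5)
  Token 6: 'broke' -> NEW (unique so far: 6)
  Token 7: 'saw' -> NEW (unique so far: 7)
  Token 8: 'fox' -> NEW (unique so far: 8)
  Token 9: 'quietly' -> NEW (unique so far: 9)
  Token 10: 'so' -> NEW (unique so far: 10)
  Token 11: 'dances' -> NEW (unique so far: 11)
  Token 12: 'bought' -> NEW (unique so far: 12)
  Token 13: 'these' -> duplicate (unique so far: 12)
Unique types: ('a', 'big', 'bought', 'broke', 'dances', 'few', 'fox', 'heard', 'quietly', 'saw', 'so', 'these')
Vocabulary size: 12

12


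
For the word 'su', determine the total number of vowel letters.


Scanning each character of 'su':
  Position 1: 's' -> consonant (running count: 0)
  Position 2: 'u' -> vowel (running count: 1)
Total vowels: 1

1


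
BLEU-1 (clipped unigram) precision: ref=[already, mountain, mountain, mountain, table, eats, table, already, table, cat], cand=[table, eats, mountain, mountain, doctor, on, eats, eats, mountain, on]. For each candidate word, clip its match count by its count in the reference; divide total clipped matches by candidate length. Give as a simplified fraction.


Reference word counts: {'already': 2, 'cat': 1, 'eats': 1, 'mountain': 3, 'table': 3}
Checking each candidate word (with clipping):
  'table' -> in reference (ref count 3, used 1/3) -> match (matches: 1)
  'eats' -> in reference (ref count 1, used 1/1) -> match (matches: 2)
  'mountain' -> in reference (ref count 3, used 1/3) -> match (matches: 3)
  'mountain' -> in reference (ref count 3, used 2/3) -> match (matches: 4)
  'doctor' -> not in reference -> no match (matches: 4)
  'on' -> not in reference -> no match (matches: 4)
  'eats' -> ref count 1 already used up (1/1) -> clipped, no match (matches: 4)
  'eats' -> ref count 1 already used up (1/1) -> clipped, no match (matches: 4)
  'mountain' -> in reference (ref count 3, used 3/3) -> match (matches: 5)
  'on' -> not in reference -> no match (matches: 5)
Clipped matches: 5, Candidate length: 10
Precision = 5/10 = 1/2

1/2


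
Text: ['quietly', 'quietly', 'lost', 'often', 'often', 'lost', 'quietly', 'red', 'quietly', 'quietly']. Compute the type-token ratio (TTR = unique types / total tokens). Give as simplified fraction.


Tokens: 10
Unique types: ('lost', 'often', 'quietly', 'red') = 4
TTR = 4/10
Simplify: divide both by 2 -> 2/5
TTR = 2/5

2/5


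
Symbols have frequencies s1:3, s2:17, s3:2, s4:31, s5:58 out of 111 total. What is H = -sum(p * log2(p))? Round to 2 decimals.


Computing entropy H = -sum(p_i * log2(p_i)):
  s1: p = 3/111 = 0.0270, -p*log2(p) = 0.1408
  s2: p = 17/111 = 0.1532, -p*log2(p) = 0.4146
  s3: p = 2/111 = 0.0180, -p*log2(p) = 0.1044
  s4: p = 31/111 = 0.2793, -p*log2(p) = 0.5139
  s5: p = 58/111 = 0.5225, -p*log2(p) = 0.4893
H = sum of terms = 1.6630
Rounded to 2 decimals: 1.66

1.66


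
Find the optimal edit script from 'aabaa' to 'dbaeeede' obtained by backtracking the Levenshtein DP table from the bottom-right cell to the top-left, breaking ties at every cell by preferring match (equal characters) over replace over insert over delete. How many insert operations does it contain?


Edit distance = 7. Backtracking from cell (5, 8) with preference match > replace > insert > delete,
then listing the resulting alignment 'aabaa' -> 'dbaeeede' left to right:
  Step 1: insert 'd' [insertion #1]
  Step 2: insert 'b' [insertion #2]
  Step 3: keep 'a'
  Step 4: insert 'e' [insertion #3]
  Step 5: replace a->e
  Step 6: replace b->e
  Step 7: replace a->d
  Step 8: replace a->e
Total insertions: 3

3


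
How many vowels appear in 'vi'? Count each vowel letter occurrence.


Scanning each character of 'vi':
  Position 1: 'v' -> consonant (running count: 0)
  Position 2: 'i' -> vowel (running count: 1)
Total vowels: 1

1


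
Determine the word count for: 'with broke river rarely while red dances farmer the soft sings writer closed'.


Counting words by splitting on spaces:
  Word 1: 'with'
  Word 2: 'broke'
  Word 3: 'river'
  Word 4: 'rarely'
  Word 5: 'while'
  Word 6: 'red'
  Word 7: 'dances'
  Word 8: 'farmer'
  Word 9: 'the'
  Word 10: 'soft'
  Word 11: 'sings'
  Word 12: 'writer'
  Word 13: 'closed'
Total words: 13

13


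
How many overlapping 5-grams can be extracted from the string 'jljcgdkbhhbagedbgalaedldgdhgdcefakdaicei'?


String 'jljcgdkbhhbagedbgalaedldgdhgdcefakdaicei' has length L = 40.
Number of overlapping n-grams = L - n + 1
Substituting: 40 - 5 + 1 = 36

36


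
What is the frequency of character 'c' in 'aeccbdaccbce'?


Scanning 'aeccbdaccbce' for 'c':
  Position 2: 'c' -> MATCH (count: 1)
  Position 3: 'c' -> MATCH (count: 2)
  Position 7: 'c' -> MATCH (count: 3)
  Position 8: 'c' -> MATCH (count: 4)
  Position 10: 'c' -> MATCH (count: 5)
Total occurrences of 'c': 5

5


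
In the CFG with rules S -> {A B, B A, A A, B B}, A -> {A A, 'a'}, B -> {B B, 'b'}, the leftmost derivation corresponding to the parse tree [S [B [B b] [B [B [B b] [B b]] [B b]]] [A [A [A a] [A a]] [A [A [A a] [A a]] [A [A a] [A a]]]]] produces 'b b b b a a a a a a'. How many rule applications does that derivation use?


Every bracketed nonterminal node [X ...] in the tree is produced by exactly one rule application.
Reading the tree off as a leftmost derivation:
  Step 1: S  =>  B A   (applied S -> B A)
  Step 2: B A  =>  B B A   (applied B -> B B)
  Step 3: B B A  =>  b B A   (applied B -> b)
  Step 4: b B A  =>  b B B A   (applied B -> B B)
  Step 5: b B B A  =>  b B B B A   (applied B -> B B)
  Step 6: b B B B A  =>  b b B B A   (applied B -> b)
  Step 7: b b B B A  =>  b b b B A   (applied B -> b)
  Step 8: b b b B A  =>  b b b b A   (applied B -> b)
  Step 9: b b b b A  =>  b b b b A A   (applied A -> A A)
  Step 10: b b b b A A  =>  b b b b A A A   (applied A -> A A)
  Step 11: b b b b A A A  =>  b b b b a A A   (applied A -> a)
  Step 12: b b b b a A A  =>  b b b b a a A   (applied A -> a)
  Step 13: b b b b a a A  =>  b b b b a a A A   (applied A -> A A)
  Step 14: b b b b a a A A  =>  b b b b a a A A A   (applied A -> A A)
  Step 15: b b b b a a A A A  =>  b b b b a a a A A   (applied A -> a)
  Step 16: b b b b a a a A A  =>  b b b b a a a a A   (applied A -> a)
  Step 17: b b b b a a a a A  =>  b b b b a a a a A A   (applied A -> A A)
  Step 18: b b b b a a a a A A  =>  b b b b a a a a a A   (applied A -> a)
  Step 19: b b b b a a a a a A  =>  b b b b a a a a a a   (applied A -> a)
Final yield: b b b b a a a a a a
Total rewrite steps: 19

19


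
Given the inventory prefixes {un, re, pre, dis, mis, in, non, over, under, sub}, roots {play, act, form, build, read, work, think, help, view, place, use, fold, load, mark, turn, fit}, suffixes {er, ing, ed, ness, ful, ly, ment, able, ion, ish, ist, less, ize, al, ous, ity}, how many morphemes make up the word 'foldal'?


Segmenting 'foldal' against the inventory:
  'fold' -> root (morpheme 1)
  'al' -> suffix (morpheme 2)
Total morphemes: 2

2


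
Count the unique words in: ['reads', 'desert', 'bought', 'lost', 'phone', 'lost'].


Listing all tokens and tracking unique types:
  Token 1: 'reads' -> NEW (unique so far: 1)
  Token 2: 'desert' -> NEW (unique so far: 2)
  Token 3: 'bought' -> NEW (unique so far: 3)
  Token 4: 'lost' -> NEW (unique so far: 4)
  Token 5: 'phone' -> NEW (unique so far: 5)
  Token 6: 'lost' -> duplicate (unique so far: 5)
Unique types: ('bought', 'desert', 'lost', 'phone', 'reads')
Vocabulary size: 5

5


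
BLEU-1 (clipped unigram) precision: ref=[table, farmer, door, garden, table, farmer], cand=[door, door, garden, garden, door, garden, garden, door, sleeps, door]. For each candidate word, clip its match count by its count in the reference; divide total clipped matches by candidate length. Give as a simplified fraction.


Reference word counts: {'door': 1, 'farmer': 2, 'garden': 1, 'table': 2}
Checking each candidate word (with clipping):
  'door' -> in reference (ref count 1, used 1/1) -> match (matches: 1)
  'door' -> ref count 1 already used up (1/1) -> clipped, no match (matches: 1)
  'garden' -> in reference (ref count 1, used 1/1) -> match (matches: 2)
  'garden' -> ref count 1 already used up (1/1) -> clipped, no match (matches: 2)
  'door' -> ref count 1 already used up (1/1) -> clipped, no match (matches: 2)
  'garden' -> ref count 1 already used up (1/1) -> clipped, no match (matches: 2)
  'garden' -> ref count 1 already used up (1/1) -> clipped, no match (matches: 2)
  'door' -> ref count 1 already used up (1/1) -> clipped, no match (matches: 2)
  'sleeps' -> not in reference -> no match (matches: 2)
  'door' -> ref count 1 already used up (1/1) -> clipped, no match (matches: 2)
Clipped matches: 2, Candidate length: 10
Precision = 2/10 = 1/5

1/5


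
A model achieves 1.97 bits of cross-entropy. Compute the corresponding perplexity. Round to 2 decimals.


Perplexity formula: PP = 2^H
H = 1.97
PP = 2^1.97
Decompose: 2^1.97 = 2^1 * 2^0.97
2^1 = 2, 2^0.97 ~ 1.9588406
PP ~ 2 * 1.9588406 = 3.9176812
Rounded to 2 decimals: 3.92

3.92


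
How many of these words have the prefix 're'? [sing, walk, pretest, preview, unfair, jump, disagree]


Checking each word for prefix 're':
  'sing' -> no (count: 0)
  'walk' -> no (count: 0)
  'pretest' -> no (count: 0)
  'preview' -> no (count: 0)
  'unfair' -> no (count: 0)
  'jump' -> no (count: 0)
  'disagree' -> no (count: 0)
Total with prefix 're': 0

0


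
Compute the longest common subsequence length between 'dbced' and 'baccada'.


DP table for LCS of 'dbced' and 'baccada':
       b  a  c  c  a  d  a
    0  0  0  0  0  0  0  0
  d 0  0  0  0  0  0  1  1
  b 0  1  1  1  1  1  1  1
  c 0  1  1  2  2  2  2  2
  e 0  1  1  2  2  2  2  2
  d 0  1  1  2  2  2  3  3
LCS: 'bcd'
LCS length = 3

3


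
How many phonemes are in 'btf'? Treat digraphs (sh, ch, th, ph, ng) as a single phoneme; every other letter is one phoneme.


Parsing 'btf' greedily, digraphs first:
  'b' -> consonant phoneme (phonemes so far: 1)
  't' -> consonant phoneme (phonemes so far: 2)
  'f' -> consonant phoneme (phonemes so far: 3)
Total phonemes: 3

3


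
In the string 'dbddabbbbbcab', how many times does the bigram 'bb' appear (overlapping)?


Scanning 'dbddabbbbbcab' for bigram 'bb':
  Position 0: 'db' -> no
  Position 1: 'bd' -> no
  Position 2: 'dd' -> no
  Position 3: 'da' -> no
  Position 4: 'ab' -> no
  Position 5: 'bb' -> MATCH
  Position 6: 'bb' -> MATCH
  Position 7: 'bb' -> MATCH
  Position 8: 'bb' -> MATCH
  Position 9: 'bc' -> no
  Position 10: 'ca' -> no
  Position 11: 'ab' -> no
Total matches: 4

4


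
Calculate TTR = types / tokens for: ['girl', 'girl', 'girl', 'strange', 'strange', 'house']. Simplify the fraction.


Tokens: 6
Unique types: ('girl', 'house', 'strange') = 3
TTR = 3/6
Simplify: divide both by 3 -> 1/2
TTR = 1/2

1/2


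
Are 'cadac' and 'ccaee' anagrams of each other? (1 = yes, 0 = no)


Sort characters of 'cadac': 'aaccd'
Sort characters of 'ccaee': 'accee'
Sorted forms differ -> they are NOT anagrams
Result: 0

0


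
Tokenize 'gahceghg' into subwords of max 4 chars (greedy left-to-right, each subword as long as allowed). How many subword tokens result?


'gahceghg' has 8 characters.
Chunking with max size 4:
  Chunk 1: 'gahc' (positions 0-3)
  Chunk 2: 'eghg' (positions 4-7)
Total chunks: ceil(8 / 4) = 2

2


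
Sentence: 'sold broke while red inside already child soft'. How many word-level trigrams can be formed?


Word trigrams from [8] words:
  Trigram 1: (sold broke while)
  Trigram 2: (broke while red)
  Trigram 3: (while red inside)
  Trigram 4: (red inside already)
  Trigram 5: (inside already child)
  Trigram 6: (already child soft)
Total word trigrams: 8 - 2 = 6

6


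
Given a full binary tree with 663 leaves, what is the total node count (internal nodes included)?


Leaf nodes (terminals): 663
Internal nodes = n - 1 = 663 - 1 = 662
Total = leaves + internal = 663 + 662 = 1325

1325


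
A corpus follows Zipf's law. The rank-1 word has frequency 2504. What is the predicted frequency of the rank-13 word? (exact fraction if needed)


Zipf's law: freq(rank) = f1 / rank
f1 = 2504, rank = 13
freq = 2504 / 13
GCD(2504, 13) = 1
Simplified: 2504/13

2504/13


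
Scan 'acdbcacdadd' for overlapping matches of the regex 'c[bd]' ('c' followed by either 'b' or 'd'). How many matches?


Pattern: c[bd] means 'c' followed by either 'b' or 'd'.
Scanning 'acdbcacdadd' position-by-position:
  Pos 0: window 'ac' -> no
  Pos 1: window 'cd' -> MATCH
  Pos 2: window 'db' -> no
  Pos 3: window 'bc' -> no
  Pos 4: window 'ca' -> no
  Pos 5: window 'ac' -> no
  Pos 6: window 'cd' -> MATCH
  Pos 7: window 'da' -> no
  Pos 8: window 'ad' -> no
  Pos 9: window 'dd' -> no
  Pos 10: window 'd' -> no
Total matches: 2

2


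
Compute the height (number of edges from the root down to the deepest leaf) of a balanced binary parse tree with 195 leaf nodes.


In a balanced binary tree with n leaves the deepest leaf is ceil(log2(n)) edges below the root.
log2(195) = 7.6073
ceil(7.6073) = 8
height (edges) = 8

8


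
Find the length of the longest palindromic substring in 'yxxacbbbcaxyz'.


Scanning 'yxxacbbbcaxyz' for palindromic substrings.
Substring at positions 2-10: 'xacbbbcax'.
Check: reverse('xacbbbcax') = 'xacbbbcax' -> palindrome confirmed.
Neighbouring characters ('x' / 'y') break symmetry, so it cannot extend further.
No longer palindromic substring exists; longest length = 9

9


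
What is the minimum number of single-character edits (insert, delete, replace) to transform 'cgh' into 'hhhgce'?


Building DP table for s1='cgh' (len 3) and s2='hhhgce' (len 6):
       h  h  h  g  c  e
    0  1  2  3  4  5  6
  c 1  1  2  3  4  4  5
  g 2  2  2  3  3  4  5
  h 3  2  2  2  3  4  5
Edit distance = dp[3][6] = 5

5


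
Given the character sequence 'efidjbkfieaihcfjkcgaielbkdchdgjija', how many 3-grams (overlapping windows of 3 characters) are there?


String 'efidjbkfieaihcfjkcgaielbkdchdgjija' has length L = 34.
Number of overlapping n-grams = L - n + 1
Substituting: 34 - 3 + 1 = 32

32


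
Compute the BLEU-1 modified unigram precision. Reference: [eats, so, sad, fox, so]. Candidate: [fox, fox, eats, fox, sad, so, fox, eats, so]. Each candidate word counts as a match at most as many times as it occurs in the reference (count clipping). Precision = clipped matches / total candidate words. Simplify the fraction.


Reference word counts: {'eats': 1, 'fox': 1, 'sad': 1, 'so': 2}
Checking each candidate word (with clipping):
  'fox' -> in reference (ref count 1, used 1/1) -> match (matches: 1)
  'fox' -> ref count 1 already used up (1/1) -> clipped, no match (matches: 1)
  'eats' -> in reference (ref count 1, used 1/1) -> match (matches: 2)
  'fox' -> ref count 1 already used up (1/1) -> clipped, no match (matches: 2)
  'sad' -> in reference (ref count 1, used 1/1) -> match (matches: 3)
  'so' -> in reference (ref count 2, used 1/2) -> match (matches: 4)
  'fox' -> ref count 1 already used up (1/1) -> clipped, no match (matches: 4)
  'eats' -> ref count 1 already used up (1/1) -> clipped, no match (matches: 4)
  'so' -> in reference (ref count 2, used 2/2) -> match (matches: 5)
Clipped matches: 5, Candidate length: 9
Precision = 5/9

5/9


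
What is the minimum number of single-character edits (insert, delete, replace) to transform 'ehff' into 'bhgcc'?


Building DP table for s1='ehff' (len 4) and s2='bhgcc' (len 5):
       b  h  g  c  c
    0  1  2  3  4  5
  e 1  1  2  3  4  5
  h 2  2  1  2  3  4
  f 3  3  2  2  3  4
  f 4  4  3  3  3  4
Edit distance = dp[4][5] = 4

4


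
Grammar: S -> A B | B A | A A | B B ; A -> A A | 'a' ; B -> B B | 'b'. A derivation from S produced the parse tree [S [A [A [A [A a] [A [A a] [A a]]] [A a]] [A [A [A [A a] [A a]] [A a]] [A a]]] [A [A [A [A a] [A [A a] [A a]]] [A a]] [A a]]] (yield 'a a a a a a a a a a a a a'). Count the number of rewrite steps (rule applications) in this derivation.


Every bracketed nonterminal node [X ...] in the tree is produced by exactly one rule application.
Reading the tree off as a leftmost derivation:
  Step 1: S  =>  A A   (applied S -> A A)
  Step 2: A A  =>  A A A   (applied A -> A A)
  Step 3: A A A  =>  A A A A   (applied A -> A A)
  Step 4: A A A A  =>  A A A A A   (applied A -> A A)
  Step 5: A A A A A  =>  a A A A A   (applied A -> a)
  Step 6: a A A A A  =>  a A A A A A   (applied A -> A A)
  Step 7: a A A A A A  =>  a a A A A A   (applied A -> a)
  Step 8: a a A A A A  =>  a a a A A A   (applied A -> a)
  Step 9: a a a A A A  =>  a a a a A A   (applied A -> a)
  Step 10: a a a a A A  =>  a a a a A A A   (applied A -> A A)
  Step 11: a a a a A A A  =>  a a a a A A A A   (applied A -> A A)
  Step 12: a a a a A A A A  =>  a a a a A A A A A   (applied A -> A A)
  Step 13: a a a a A A A A A  =>  a a a a a A A A A   (applied A -> a)
  Step 14: a a a a a A A A A  =>  a a a a a a A A A   (applied A -> a)
  Step 15: a a a a a a A A A  =>  a a a a a a a A A   (applied A -> a)
  Step 16: a a a a a a a A A  =>  a a a a a a a a A   (applied A -> a)
  Step 17: a a a a a a a a A  =>  a a a a a a a a A A   (applied A -> A A)
  Step 18: a a a a a a a a A A  =>  a a a a a a a a A A A   (applied A -> A A)
  Step 19: a a a a a a a a A A A  =>  a a a a a a a a A A A A   (applied A -> A A)
  Step 20: a a a a a a a a A A A A  =>  a a a a a a a a a A A A   (applied A -> a)
  Step 21: a a a a a a a a a A A A  =>  a a a a a a a a a A A A A   (applied A -> A A)
  Step 22: a a a a a a a a a A A A A  =>  a a a a a a a a a a A A A   (applied A -> a)
  Step 23: a a a a a a a a a a A A A  =>  a a a a a a a a a a a A A   (applied A -> a)
  Step 24: a a a a a a a a a a a A A  =>  a a a a a a a a a a a a A   (applied A -> a)
  Step 25: a a a a a a a a a a a a A  =>  a a a a a a a a a a a a a   (applied A -> a)
Final yield: a a a a a a a a a a a a a
Total rewrite steps: 25

25


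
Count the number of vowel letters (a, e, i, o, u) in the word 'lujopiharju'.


Scanning each character of 'lujopiharju':
  Position 1: 'l' -> consonant (running count: 0)
  Position 2: 'u' -> vowel (running count: 1)
  Position 3: 'j' -> consonant (running count: 1)
  Position 4: 'o' -> vowel (running count: 2)
  Position 5: 'p' -> consonant (running count: 2)
  Position 6: 'i' -> vowel (running count: 3)
  Position 7: 'h' -> consonant (running count: 3)
  Position 8: 'a' -> vowel (running count: 4)
  Position 9: 'r' -> consonant (running count: 4)
  Position 10: 'j' -> consonant (running count: 4)
  Position 11: 'u' -> vowel (running count: 5)
Total vowels: 5

5


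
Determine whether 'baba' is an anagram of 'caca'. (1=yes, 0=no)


Sort characters of 'baba': 'aabb'
Sort characters of 'caca': 'aacc'
Sorted forms differ -> they are NOT anagrams
Result: 0

0


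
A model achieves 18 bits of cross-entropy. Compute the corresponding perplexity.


Perplexity formula: PP = 2^H
H = 18
PP = 2^18
PP = 2^18 = 262144

262144


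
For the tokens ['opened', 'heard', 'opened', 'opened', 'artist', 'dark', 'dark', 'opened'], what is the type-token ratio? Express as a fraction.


Tokens: 8
Unique types: ('artist', 'dark', 'heard', 'opened') = 4
TTR = 4/8
Simplify: divide both by 4 -> 1/2
TTR = 1/2

1/2


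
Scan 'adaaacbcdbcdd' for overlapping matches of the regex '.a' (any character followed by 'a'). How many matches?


Pattern: .a means any character followed by 'a'.
Scanning 'adaaacbcdbcdd' position-by-position:
  Pos 0: window 'ad' -> no
  Pos 1: window 'da' -> MATCH
  Pos 2: window 'aa' -> MATCH
  Pos 3: window 'aa' -> MATCH
  Pos 4: window 'ac' -> no
  Pos 5: window 'cb' -> no
  Pos 6: window 'bc' -> no
  Pos 7: window 'cd' -> no
  Pos 8: window 'db' -> no
  Pos 9: window 'bc' -> no
  Pos 10: window 'cd' -> no
  Pos 11: window 'dd' -> no
  Pos 12: window 'd' -> no
Total matches: 3

3


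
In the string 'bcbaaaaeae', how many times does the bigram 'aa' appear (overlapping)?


Scanning 'bcbaaaaeae' for bigram 'aa':
  Position 0: 'bc' -> no
  Position 1: 'cb' -> no
  Position 2: 'ba' -> no
  Position 3: 'aa' -> MATCH
  Position 4: 'aa' -> MATCH
  Position 5: 'aa' -> MATCH
  Position 6: 'ae' -> no
  Position 7: 'ea' -> no
  Position 8: 'ae' -> no
Total matches: 3

3


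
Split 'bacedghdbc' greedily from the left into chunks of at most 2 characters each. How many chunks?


'bacedghdbc' has 10 characters.
Chunking with max size 2:
  Chunk 1: 'ba' (positions 0-1)
  Chunk 2: 'ce' (positions 2-3)
  Chunk 3: 'dg' (positions 4-5)
  Chunk 4: 'hd' (positions 6-7)
  Chunk 5: 'bc' (positions 8-9)
Total chunks: ceil(10 / 2) = 5

5


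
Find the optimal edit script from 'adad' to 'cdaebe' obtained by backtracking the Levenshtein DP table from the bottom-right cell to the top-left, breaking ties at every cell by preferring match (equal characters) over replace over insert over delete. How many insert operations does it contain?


Edit distance = 4. Backtracking from cell (4, 6) with preference match > replace > insert > delete,
then listing the resulting alignment 'adad' -> 'cdaebe' left to right:
  Step 1: replace a->c
  Step 2: keep 'd'
  Step 3: keep 'a'
  Step 4: insert 'e' [insertion #1]
  Step 5: insert 'b' [insertion #2]
  Step 6: replace d->e
Total insertions: 2

2


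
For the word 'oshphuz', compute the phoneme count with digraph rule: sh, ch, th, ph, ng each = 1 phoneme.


Parsing 'oshphuz' greedily, digraphs first:
  'o' -> vowel phoneme (phonemes so far: 1)
  'sh' -> digraph (1 consonant phoneme) (phonemes so far: 2)
  'ph' -> digraph (1 consonant phoneme) (phonemes so far: 3)
  'u' -> vowel phoneme (phonemes so far: 4)
  'z' -> consonant phoneme (phonemes so far: 5)
Total phonemes: 5

5


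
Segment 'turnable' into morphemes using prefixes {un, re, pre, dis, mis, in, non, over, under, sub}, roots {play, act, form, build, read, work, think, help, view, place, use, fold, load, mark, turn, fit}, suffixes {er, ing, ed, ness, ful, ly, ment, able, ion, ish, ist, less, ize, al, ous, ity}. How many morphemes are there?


Segmenting 'turnable' against the inventory:
  'turn' -> root (morpheme 1)
  'able' -> suffix (morpheme 2)
Total morphemes: 2

2


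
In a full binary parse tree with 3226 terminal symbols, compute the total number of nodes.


Leaf nodes (terminals): 3226
Internal nodes = n - 1 = 3226 - 1 = 3225
Total = leaves + internal = 3226 + 3225 = 6451

6451


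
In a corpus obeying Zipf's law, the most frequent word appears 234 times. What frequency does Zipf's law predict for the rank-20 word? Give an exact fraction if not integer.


Zipf's law: freq(rank) = f1 / rank
f1 = 234, rank = 20
freq = 234 / 20
GCD(234, 20) = 2
Simplified: 117/10

117/10


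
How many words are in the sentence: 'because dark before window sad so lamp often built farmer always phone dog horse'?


Counting words by splitting on spaces:
  Word 1: 'because'
  Word 2: 'dark'
  Word 3: 'before'
  Word 4: 'window'
  Word 5: 'sad'
  Word 6: 'so'
  Word 7: 'lamp'
  Word 8: 'often'
  Word 9: 'built'
  Word 10: 'farmer'
  Word 11: 'always'
  Word 12: 'phone'
  Word 13: 'dog'
  Word 14: 'horse'
Total words: 14

14


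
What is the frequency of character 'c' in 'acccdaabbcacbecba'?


Scanning 'acccdaabbcacbecba' for 'c':
  Position 1: 'c' -> MATCH (count: 1)
  Position 2: 'c' -> MATCH (count: 2)
  Position 3: 'c' -> MATCH (count: 3)
  Position 9: 'c' -> MATCH (count: 4)
  Position 11: 'c' -> MATCH (count: 5)
  Position 14: 'c' -> MATCH (count: 6)
Total occurrences of 'c': 6

6


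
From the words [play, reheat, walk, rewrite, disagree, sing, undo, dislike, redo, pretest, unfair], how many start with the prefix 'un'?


Checking each word for prefix 'un':
  'play' -> no (count: 0)
  'reheat' -> no (count: 0)
  'walk' -> no (count: 0)
  'rewrite' -> no (count: 0)
  'disagree' -> no (count: 0)
  'sing' -> no (count: 0)
  'undo' -> YES, starts with 'un' (count: 1)
  'dislike' -> no (count: 1)
  'redo' -> no (count: 1)
  'pretest' -> no (count: 1)
  'unfair' -> YES, starts with 'un' (count: 2)
Total with prefix 'un': 2

2


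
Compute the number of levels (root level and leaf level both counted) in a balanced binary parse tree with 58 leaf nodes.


In a balanced binary tree with n leaves the deepest leaf is ceil(log2(n)) edges below the root,
so counting node levels inclusive of root and leaves gives ceil(log2(n)) + 1 levels.
log2(58) = 5.8580
ceil(5.8580) = 6
levels = 6 + 1 = 7

7


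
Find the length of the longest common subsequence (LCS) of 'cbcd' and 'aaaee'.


DP table for LCS of 'cbcd' and 'aaaee':
       a  a  a  e  e
    0  0  0  0  0  0
  c 0  0  0  0  0  0
  b 0  0  0  0  0  0
  c 0  0  0  0  0  0
  d 0  0  0  0  0  0
LCS length = 0

0


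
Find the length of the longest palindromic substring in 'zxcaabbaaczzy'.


Scanning 'zxcaabbaaczzy' for palindromic substrings.
Substring at positions 2-9: 'caabbaac'.
Check: reverse('caabbaac') = 'caabbaac' -> palindrome confirmed.
Neighbouring characters ('x' / 'z') break symmetry, so it cannot extend further.
No longer palindromic substring exists; longest length = 8

8


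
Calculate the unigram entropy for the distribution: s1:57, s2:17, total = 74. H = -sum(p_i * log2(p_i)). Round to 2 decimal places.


Computing entropy H = -sum(p_i * log2(p_i)):
  s1: p = 57/74 = 0.7703, -p*log2(p) = 0.2901
  s2: p = 17/74 = 0.2297, -p*log2(p) = 0.4875
H = sum of terms = 0.7776
Rounded to 2 decimals: 0.78

0.78


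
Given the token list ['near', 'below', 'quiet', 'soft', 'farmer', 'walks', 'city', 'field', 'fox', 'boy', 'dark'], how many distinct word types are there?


Listing all tokens and tracking unique types:
  Token 1: 'near' -> NEW (unique so far: 1)
  Token 2: 'below' -> NEW (unique so far: 2)
  Token 3: 'quiet' -> NEW (unique so far: 3)
  Token 4: 'soft' -> NEW (unique so far: 4)
  Token 5: 'farmer' -> NEW (unique so far: 5)
  Token 6: 'walks' -> NEW (unique so far: 6)
  Token 7: 'city' -> NEW (unique so far: 7)
  Token 8: 'field' -> NEW (unique so far: 8)
  Token 9: 'fox' -> NEW (unique so far: 9)
  Token 10: 'boy' -> NEW (unique so far: 10)
  Token 11: 'dark' -> NEW (unique so far: 11)
Unique types: ('below', 'boy', 'city', 'dark', 'farmer', 'field', 'fox', 'near', 'quiet', 'soft', 'walks')
Vocabulary size: 11

11


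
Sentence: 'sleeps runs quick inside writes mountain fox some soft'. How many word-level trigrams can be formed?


Word trigrams from [9] words:
  Trigram 1: (sleeps runs quick)
  Trigram 2: (runs quick inside)
  Trigram 3: (quick inside writes)
  Trigram 4: (inside writes mountain)
  Trigram 5: (writes mountain fox)
  Trigram 6: (mountain fox some)
  Trigram 7: (fox some soft)
Total word trigrams: 9 - 2 = 7

7


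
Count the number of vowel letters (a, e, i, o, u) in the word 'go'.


Scanning each character of 'go':
  Position 1: 'g' -> consonant (running count: 0)
  Position 2: 'o' -> vowel (running count: 1)
Total vowels: 1

1


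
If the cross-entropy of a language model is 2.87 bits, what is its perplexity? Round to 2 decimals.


Perplexity formula: PP = 2^H
H = 2.87
PP = 2^2.87
Decompose: 2^2.87 = 2^2 * 2^0.87
2^2 = 4, 2^0.87 ~ 1.8276629
PP ~ 4 * 1.8276629 = 7.3106516
Rounded to 2 decimals: 7.31

7.31


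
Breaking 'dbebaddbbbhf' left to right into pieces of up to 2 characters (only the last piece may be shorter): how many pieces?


'dbebaddbbbhf' has 12 characters.
Chunking with max size 2:
  Chunk 1: 'db' (positions 0-1)
  Chunk 2: 'eb' (positions 2-3)
  Chunk 3: 'ad' (positions 4-5)
  Chunk 4: 'db' (positions 6-7)
  Chunk 5: 'bb' (positions 8-9)
  Chunk 6: 'hf' (positions 10-11)
Total chunks: ceil(12 / 2) = 6

6
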